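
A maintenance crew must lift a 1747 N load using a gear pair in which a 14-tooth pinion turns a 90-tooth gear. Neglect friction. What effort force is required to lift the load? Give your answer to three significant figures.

Gear pair MA = 90/14 = 6.4286.
Effort = load / MA = 1747 / 6.4286 = 271.76 N.

272 N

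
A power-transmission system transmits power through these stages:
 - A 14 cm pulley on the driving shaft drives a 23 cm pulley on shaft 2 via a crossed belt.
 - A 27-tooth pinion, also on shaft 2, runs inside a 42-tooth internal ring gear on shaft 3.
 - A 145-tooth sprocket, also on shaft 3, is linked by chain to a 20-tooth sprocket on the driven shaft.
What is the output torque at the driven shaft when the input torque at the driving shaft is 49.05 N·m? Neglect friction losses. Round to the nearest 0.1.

17.3 N·m

Belt: ratio = 23/14 = 1.6429; torque at shaft 2 = 49.05 × 1.6429 = 80.582 N·m.
Internal gear: ratio = 42/27 = 1.5556; torque at shaft 3 = 80.582 × 1.5556 = 125.35 N·m.
Chain: ratio = 20/145 = 0.13793; torque at the driven shaft = 125.35 × 0.13793 = 17.29 N·m.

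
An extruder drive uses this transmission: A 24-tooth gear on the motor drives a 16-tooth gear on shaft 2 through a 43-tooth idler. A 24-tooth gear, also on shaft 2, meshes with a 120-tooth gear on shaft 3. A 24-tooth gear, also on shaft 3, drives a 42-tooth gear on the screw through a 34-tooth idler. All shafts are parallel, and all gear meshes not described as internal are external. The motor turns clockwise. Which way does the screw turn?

the motor → shaft 2: driver → idler → driven is 2 external meshes, 2 reversals → CW.
shaft 2 → shaft 3: external mesh, 1 reversal → CCW.
shaft 3 → the screw: driver → idler → driven is 2 external meshes, 2 reversals → CCW.
5 reversals in total — an odd number — so the screw turns opposite to the motor.

anticlockwise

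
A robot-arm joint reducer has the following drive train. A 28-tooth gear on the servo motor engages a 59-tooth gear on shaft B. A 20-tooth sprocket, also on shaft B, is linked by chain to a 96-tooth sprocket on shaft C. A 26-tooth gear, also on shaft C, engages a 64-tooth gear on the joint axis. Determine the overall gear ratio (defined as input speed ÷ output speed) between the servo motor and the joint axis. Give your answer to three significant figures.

24.9

Each stage contributes driven/driver: gear mesh 59/28 = 2.1071, chain 96/20 = 4.8, gear mesh 64/26 = 2.4615.
Overall: 2.1071 × 4.8 × 2.4615 = 24.897.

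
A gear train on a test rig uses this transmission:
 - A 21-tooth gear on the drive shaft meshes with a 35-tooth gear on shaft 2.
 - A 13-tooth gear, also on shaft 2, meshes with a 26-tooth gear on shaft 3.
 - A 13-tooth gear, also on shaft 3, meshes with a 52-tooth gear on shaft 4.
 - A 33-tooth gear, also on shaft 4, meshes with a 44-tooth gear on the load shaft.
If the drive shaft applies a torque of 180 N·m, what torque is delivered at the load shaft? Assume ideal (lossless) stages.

3200 N·m

gear mesh 35/21 = 1.6667 → τ = 180·1.6667 = 300 N·m
gear mesh 26/13 = 2 → τ = 300·2 = 600 N·m
gear mesh 52/13 = 4 → τ = 600·4 = 2400 N·m
gear mesh 44/33 = 1.3333 → τ = 2400·1.3333 = 3200 N·m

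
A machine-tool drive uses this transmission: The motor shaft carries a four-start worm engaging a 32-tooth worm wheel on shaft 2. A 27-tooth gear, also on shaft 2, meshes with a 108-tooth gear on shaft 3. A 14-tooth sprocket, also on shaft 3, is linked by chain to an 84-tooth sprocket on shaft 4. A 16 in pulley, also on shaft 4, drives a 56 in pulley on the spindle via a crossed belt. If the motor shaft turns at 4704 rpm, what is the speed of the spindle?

Worm: ratio = 32/4 = 8, so shaft 2 turns at 4704 / 8 = 588 rpm.
Gear mesh: ratio = 108/27 = 4, so shaft 3 turns at 588 / 4 = 147 rpm.
Chain: ratio = 84/14 = 6, so shaft 4 turns at 147 / 6 = 24.5 rpm.
Belt: ratio = 56/16 = 3.5, so the spindle turns at 24.5 / 3.5 = 7 rpm.

7 rpm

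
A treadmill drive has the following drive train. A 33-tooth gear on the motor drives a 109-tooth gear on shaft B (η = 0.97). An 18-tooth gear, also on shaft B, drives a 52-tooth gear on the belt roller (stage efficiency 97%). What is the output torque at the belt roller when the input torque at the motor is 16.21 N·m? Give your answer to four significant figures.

Gear mesh: ratio = 109/33 = 3.303; torque at shaft B = 16.21 × 3.303 × 0.97 = 51.936 N·m.
Gear mesh: ratio = 52/18 = 2.8889; torque at the belt roller = 51.936 × 2.8889 × 0.97 = 145.54 N·m.

145.5 N·m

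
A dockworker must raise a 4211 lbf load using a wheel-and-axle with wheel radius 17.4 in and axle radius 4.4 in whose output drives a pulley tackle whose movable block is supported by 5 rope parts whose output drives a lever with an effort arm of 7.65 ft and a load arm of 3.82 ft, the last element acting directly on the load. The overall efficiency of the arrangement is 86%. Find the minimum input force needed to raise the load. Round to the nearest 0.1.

123.7 lbf

Wheel-and-axle MA = R/r = 17.4/4.4 = 3.9545.
Block-and-tackle MA = number of supporting rope parts = 5.
Lever MA = effort arm / load arm = 7.65/3.82 = 2.0026.
Combined ideal MA = 3.9545 × 5 × 2.0026 = 39.597.
Actual MA = 39.597 × 0.86 = 34.054.
Effort = load / actual MA = 4211 / 34.054 = 123.66 lbf.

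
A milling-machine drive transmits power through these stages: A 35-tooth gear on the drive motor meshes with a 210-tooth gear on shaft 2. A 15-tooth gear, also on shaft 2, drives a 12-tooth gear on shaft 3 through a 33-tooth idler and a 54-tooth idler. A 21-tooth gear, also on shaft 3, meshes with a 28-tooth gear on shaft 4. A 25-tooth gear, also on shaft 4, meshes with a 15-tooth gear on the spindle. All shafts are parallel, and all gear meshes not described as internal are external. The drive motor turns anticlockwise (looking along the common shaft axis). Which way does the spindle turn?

anticlockwise

the drive motor → shaft 2: external mesh, 1 reversal → CW.
shaft 2 → shaft 3: driver → idler → idler → driven is 3 external meshes, 3 reversals → CCW.
shaft 3 → shaft 4: external mesh, 1 reversal → CW.
shaft 4 → the spindle: external mesh, 1 reversal → CCW.
6 reversals in total — an even number — so the spindle turns the same way as the drive motor.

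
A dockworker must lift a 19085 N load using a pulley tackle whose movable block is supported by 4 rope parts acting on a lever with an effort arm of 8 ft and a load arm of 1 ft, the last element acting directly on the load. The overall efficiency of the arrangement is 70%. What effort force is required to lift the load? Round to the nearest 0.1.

Block-and-tackle MA = number of supporting rope parts = 4.
Lever MA = effort arm / load arm = 8/1 = 8.
Combined ideal MA = 4 × 8 = 32.
Actual MA = 32 × 0.70 = 22.4.
Effort = load / actual MA = 19085 / 22.4 = 852.01 N.

852.0 N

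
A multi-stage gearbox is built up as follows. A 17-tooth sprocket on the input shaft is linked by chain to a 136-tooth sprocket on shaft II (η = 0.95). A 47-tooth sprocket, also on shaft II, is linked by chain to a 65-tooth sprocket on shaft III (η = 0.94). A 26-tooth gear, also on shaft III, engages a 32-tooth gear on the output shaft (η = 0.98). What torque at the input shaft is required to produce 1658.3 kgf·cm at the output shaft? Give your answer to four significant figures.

139.2 kgf·cm

Overall ratio R = 8 × 1.383 × 1.2308 = 13.617; overall efficiency η = 0.95 × 0.94 × 0.98 = 0.8751.
Input torque = output torque / (R × η) = 1658.3 / (13.617 × 0.8751) = 139.16 kgf·cm.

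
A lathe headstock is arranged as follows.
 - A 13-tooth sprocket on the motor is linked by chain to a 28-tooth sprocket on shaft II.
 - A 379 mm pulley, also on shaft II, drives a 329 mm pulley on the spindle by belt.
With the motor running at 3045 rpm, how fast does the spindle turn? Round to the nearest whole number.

Chain: ratio = 28/13 = 2.1538, so shaft II turns at 3045 / 2.1538 = 1413.8 rpm.
Belt: ratio = 329/379 = 0.86807, so the spindle turns at 1413.8 / 0.86807 = 1628.6 rpm.

1629 rpm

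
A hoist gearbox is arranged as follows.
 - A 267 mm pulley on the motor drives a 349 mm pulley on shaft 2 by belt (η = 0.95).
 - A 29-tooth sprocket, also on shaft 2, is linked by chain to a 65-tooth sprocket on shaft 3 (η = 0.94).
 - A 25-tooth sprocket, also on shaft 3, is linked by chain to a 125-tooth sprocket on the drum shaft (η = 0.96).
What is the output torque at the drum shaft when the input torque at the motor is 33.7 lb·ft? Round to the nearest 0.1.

After the belt (349/267): 33.7 × 1.3071 × 0.95 = 41.847 lb·ft
After the chain (65/29): 41.847 × 2.2414 × 0.94 = 88.168 lb·ft
After the chain (125/25): 88.168 × 5 × 0.96 = 423.21 lb·ft

423.2 lb·ft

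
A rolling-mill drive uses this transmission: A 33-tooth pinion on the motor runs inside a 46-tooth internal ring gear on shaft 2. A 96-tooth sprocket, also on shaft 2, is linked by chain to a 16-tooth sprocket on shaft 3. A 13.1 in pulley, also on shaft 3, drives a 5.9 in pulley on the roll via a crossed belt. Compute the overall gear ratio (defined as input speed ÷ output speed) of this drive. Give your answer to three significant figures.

0.105

Each stage contributes driven/driver: internal gear 46/33 = 1.3939, chain 16/96 = 0.16667, belt 5.9/13.1 = 0.45038.
Overall: 1.3939 × 0.16667 × 0.45038 = 0.10463.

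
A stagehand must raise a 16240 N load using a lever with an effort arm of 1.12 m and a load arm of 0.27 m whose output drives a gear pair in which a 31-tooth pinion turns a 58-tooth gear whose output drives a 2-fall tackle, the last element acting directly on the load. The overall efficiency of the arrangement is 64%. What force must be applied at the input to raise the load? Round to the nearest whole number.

Lever MA = effort arm / load arm = 1.12/0.27 = 4.1481.
Gear pair MA = 58/31 = 1.871.
Block-and-tackle MA = number of supporting rope parts = 2.
Combined ideal MA = 4.1481 × 1.871 × 2 = 15.522.
Actual MA = 15.522 × 0.64 = 9.9341.
Effort = load / actual MA = 16240 / 9.9341 = 1634.8 N.

1635 N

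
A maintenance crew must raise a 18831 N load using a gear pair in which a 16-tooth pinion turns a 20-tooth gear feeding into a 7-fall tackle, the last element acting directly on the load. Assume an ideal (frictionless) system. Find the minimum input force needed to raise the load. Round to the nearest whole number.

Gear pair MA = 20/16 = 1.25.
Block-and-tackle MA = number of supporting rope parts = 7.
Combined ideal MA = 1.25 × 7 = 8.75.
Effort = load / MA = 18831 / 8.75 = 2152.1 N.

2152 N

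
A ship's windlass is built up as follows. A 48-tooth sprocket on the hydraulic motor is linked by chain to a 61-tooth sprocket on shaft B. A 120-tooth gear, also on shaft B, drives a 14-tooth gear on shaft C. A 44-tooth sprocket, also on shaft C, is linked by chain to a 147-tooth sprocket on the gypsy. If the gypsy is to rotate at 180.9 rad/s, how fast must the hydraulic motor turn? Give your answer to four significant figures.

89.61 rad/s

Overall ratio R = 1.2708 × 0.11667 × 3.3409 = 0.49534.
Required input speed = output speed × R = 180.9 × 0.49534 = 89.606 rad/s.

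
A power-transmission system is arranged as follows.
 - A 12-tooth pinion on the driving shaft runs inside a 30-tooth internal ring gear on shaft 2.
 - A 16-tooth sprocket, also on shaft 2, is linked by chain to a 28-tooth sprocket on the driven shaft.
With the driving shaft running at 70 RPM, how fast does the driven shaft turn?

16 RPM

Internal gear: ratio = 30/12 = 2.5, so shaft 2 turns at 70 / 2.5 = 28 RPM.
Chain: ratio = 28/16 = 1.75, so the driven shaft turns at 28 / 1.75 = 16 RPM.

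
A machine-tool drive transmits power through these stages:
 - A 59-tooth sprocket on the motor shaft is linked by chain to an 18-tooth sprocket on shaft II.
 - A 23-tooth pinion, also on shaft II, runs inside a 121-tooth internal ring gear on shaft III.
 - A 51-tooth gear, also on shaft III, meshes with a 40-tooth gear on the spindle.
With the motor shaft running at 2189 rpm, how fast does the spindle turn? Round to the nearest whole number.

1739 rpm

chain 18/59 = 0.30508 → 2189/0.30508 = 7175.1 rpm
internal gear 121/23 = 5.2609 → 7175.1/5.2609 = 1363.9 rpm
gear mesh 40/51 = 0.78431 → 1363.9/0.78431 = 1738.9 rpm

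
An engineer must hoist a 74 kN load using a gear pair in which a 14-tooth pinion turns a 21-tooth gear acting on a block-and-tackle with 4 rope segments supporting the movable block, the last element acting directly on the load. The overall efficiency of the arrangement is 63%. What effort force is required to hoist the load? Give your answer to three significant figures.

19.6 kN

Gear pair MA = 21/14 = 1.5.
Block-and-tackle MA = number of supporting rope parts = 4.
Combined ideal MA = 1.5 × 4 = 6.
Actual MA = 6 × 0.63 = 3.78.
Effort = load / actual MA = 74 / 3.78 = 19.577 kN.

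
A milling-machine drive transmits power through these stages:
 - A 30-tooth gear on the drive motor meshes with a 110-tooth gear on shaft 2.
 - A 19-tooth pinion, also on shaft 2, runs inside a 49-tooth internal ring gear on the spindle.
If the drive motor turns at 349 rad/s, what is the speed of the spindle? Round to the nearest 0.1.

36.9 rad/s

gear mesh 110/30 = 3.6667 → 349/3.6667 = 95.182 rad/s
internal gear 49/19 = 2.5789 → 95.182/2.5789 = 36.907 rad/s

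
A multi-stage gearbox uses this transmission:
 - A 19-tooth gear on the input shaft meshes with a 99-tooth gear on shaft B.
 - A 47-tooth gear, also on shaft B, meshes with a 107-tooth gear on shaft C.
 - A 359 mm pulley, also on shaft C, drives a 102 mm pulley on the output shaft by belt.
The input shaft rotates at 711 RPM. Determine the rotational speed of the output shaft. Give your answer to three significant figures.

the input shaft → shaft B (gear mesh, 99/19): 711 ÷ 5.2105 = 136.45 RPM
shaft B → shaft C (gear mesh, 107/47): 136.45 ÷ 2.2766 = 59.938 RPM
shaft C → the output shaft (belt, 102/359): 59.938 ÷ 0.28412 = 210.96 RPM

211 RPM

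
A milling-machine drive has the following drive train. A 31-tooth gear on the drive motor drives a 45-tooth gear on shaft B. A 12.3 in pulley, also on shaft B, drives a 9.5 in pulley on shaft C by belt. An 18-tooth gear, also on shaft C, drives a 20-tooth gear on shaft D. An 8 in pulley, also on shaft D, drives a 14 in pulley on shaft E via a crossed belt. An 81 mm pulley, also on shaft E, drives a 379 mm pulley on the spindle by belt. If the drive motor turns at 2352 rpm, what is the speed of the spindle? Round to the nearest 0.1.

230.6 rpm

Gear mesh: ratio = 45/31 = 1.4516, so shaft B turns at 2352 / 1.4516 = 1620.3 rpm.
Belt: ratio = 9.5/12.3 = 0.77236, so shaft C turns at 1620.3 / 0.77236 = 2097.8 rpm.
Gear mesh: ratio = 20/18 = 1.1111, so shaft D turns at 2097.8 / 1.1111 = 1888 rpm.
Belt: ratio = 14/8 = 1.75, so shaft E turns at 1888 / 1.75 = 1078.9 rpm.
Belt: ratio = 379/81 = 4.679, so the spindle turns at 1078.9 / 4.679 = 230.58 rpm.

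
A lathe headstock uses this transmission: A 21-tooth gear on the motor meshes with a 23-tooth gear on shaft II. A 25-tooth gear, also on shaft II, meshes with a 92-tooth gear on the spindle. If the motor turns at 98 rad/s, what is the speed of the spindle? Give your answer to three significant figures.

Gear mesh: ratio = 23/21 = 1.0952, so shaft II turns at 98 / 1.0952 = 89.478 rad/s.
Gear mesh: ratio = 92/25 = 3.68, so the spindle turns at 89.478 / 3.68 = 24.315 rad/s.

24.3 rad/s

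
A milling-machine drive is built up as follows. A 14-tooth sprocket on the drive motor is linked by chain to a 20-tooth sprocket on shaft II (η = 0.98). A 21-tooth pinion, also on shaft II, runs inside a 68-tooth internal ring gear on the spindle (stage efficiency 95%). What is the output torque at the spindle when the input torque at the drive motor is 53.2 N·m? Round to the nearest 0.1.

Chain: ratio = 20/14 = 1.4286; torque at shaft II = 53.2 × 1.4286 × 0.98 = 74.48 N·m.
Internal gear: ratio = 68/21 = 3.2381; torque at the spindle = 74.48 × 3.2381 × 0.95 = 229.11 N·m.

229.1 N·m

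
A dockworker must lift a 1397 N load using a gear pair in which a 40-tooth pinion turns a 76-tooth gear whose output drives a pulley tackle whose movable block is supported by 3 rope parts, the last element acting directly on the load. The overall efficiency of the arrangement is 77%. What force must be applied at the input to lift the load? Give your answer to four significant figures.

Gear pair MA = 76/40 = 1.9.
Block-and-tackle MA = number of supporting rope parts = 3.
Combined ideal MA = 1.9 × 3 = 5.7.
Actual MA = 5.7 × 0.77 = 4.389.
Effort = load / actual MA = 1397 / 4.389 = 318.3 N.

318.3 N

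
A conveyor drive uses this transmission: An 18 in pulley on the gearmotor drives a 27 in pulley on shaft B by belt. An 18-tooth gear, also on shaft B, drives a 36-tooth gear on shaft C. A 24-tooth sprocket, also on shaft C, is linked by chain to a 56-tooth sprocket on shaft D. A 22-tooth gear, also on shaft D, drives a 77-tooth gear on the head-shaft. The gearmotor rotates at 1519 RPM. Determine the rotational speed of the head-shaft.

belt 27/18 = 1.5 → 1519/1.5 = 1012.7 RPM
gear mesh 36/18 = 2 → 1012.7/2 = 506.33 RPM
chain 56/24 = 2.3333 → 506.33/2.3333 = 217 RPM
gear mesh 77/22 = 3.5 → 217/3.5 = 62 RPM

62 RPM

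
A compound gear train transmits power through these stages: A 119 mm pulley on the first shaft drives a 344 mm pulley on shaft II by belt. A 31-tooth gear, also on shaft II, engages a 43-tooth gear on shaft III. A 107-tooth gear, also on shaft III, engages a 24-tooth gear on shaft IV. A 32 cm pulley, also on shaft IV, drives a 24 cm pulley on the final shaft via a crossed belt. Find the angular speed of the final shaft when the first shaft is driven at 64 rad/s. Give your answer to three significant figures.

Belt: ratio = 344/119 = 2.8908, so shaft II turns at 64 / 2.8908 = 22.14 rad/s.
Gear mesh: ratio = 43/31 = 1.3871, so shaft III turns at 22.14 / 1.3871 = 15.961 rad/s.
Gear mesh: ratio = 24/107 = 0.2243, so shaft IV turns at 15.961 / 0.2243 = 71.16 rad/s.
Belt: ratio = 24/32 = 0.75, so the final shaft turns at 71.16 / 0.75 = 94.88 rad/s.

94.9 rad/s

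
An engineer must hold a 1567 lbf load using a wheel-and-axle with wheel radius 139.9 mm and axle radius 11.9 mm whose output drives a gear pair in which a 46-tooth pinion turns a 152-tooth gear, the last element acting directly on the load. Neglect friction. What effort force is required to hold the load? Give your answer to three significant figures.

40.3 lbf

Wheel-and-axle MA = R/r = 139.9/11.9 = 11.756.
Gear pair MA = 152/46 = 3.3043.
Combined ideal MA = 11.756 × 3.3043 = 38.847.
Effort = load / MA = 1567 / 38.847 = 40.338 lbf.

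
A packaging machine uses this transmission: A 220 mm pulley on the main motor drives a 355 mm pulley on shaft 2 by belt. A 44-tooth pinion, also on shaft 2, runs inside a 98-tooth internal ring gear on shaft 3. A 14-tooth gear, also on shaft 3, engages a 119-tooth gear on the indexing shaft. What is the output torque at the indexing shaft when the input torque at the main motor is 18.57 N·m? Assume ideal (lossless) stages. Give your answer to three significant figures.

belt 355/220 = 1.6136 → τ = 18.57·1.6136 = 29.965 N·m
internal gear 98/44 = 2.2273 → τ = 29.965·2.2273 = 66.741 N·m
gear mesh 119/14 = 8.5 → τ = 66.741·8.5 = 567.3 N·m

567 N·m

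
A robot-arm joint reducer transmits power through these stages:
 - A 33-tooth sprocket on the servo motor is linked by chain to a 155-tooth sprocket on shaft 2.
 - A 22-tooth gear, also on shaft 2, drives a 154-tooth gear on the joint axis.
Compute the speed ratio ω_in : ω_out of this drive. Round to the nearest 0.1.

Each stage contributes driven/driver: chain 155/33 = 4.697, gear mesh 154/22 = 7.
Overall: 4.697 × 7 = 32.879.

32.9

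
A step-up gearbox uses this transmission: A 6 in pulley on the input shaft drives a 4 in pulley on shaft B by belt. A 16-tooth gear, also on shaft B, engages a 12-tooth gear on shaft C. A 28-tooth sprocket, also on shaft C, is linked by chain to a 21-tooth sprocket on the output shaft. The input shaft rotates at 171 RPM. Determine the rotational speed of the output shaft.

456 RPM

the input shaft → shaft B (belt, 4/6): 171 ÷ 0.66667 = 256.5 RPM
shaft B → shaft C (gear mesh, 12/16): 256.5 ÷ 0.75 = 342 RPM
shaft C → the output shaft (chain, 21/28): 342 ÷ 0.75 = 456 RPM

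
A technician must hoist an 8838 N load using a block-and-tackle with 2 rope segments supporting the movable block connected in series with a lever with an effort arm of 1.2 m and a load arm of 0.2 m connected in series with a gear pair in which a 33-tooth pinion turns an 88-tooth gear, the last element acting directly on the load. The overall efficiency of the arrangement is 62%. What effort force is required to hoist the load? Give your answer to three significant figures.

Block-and-tackle MA = number of supporting rope parts = 2.
Lever MA = effort arm / load arm = 1.2/0.2 = 6.
Gear pair MA = 88/33 = 2.6667.
Combined ideal MA = 2 × 6 × 2.6667 = 32.
Actual MA = 32 × 0.62 = 19.84.
Effort = load / actual MA = 8838 / 19.84 = 445.46 N.

445 N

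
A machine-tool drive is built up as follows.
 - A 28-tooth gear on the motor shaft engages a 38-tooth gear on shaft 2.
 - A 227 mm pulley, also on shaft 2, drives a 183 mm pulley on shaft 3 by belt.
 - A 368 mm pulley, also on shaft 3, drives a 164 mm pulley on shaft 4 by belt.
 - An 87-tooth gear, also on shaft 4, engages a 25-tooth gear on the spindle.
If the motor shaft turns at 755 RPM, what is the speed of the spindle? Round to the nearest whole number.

gear mesh 38/28 = 1.3571 → 755/1.3571 = 556.32 RPM
belt 183/227 = 0.80617 → 556.32/0.80617 = 690.07 RPM
belt 164/368 = 0.44565 → 690.07/0.44565 = 1548.5 RPM
gear mesh 25/87 = 0.28736 → 1548.5/0.28736 = 5388.6 RPM

5389 RPM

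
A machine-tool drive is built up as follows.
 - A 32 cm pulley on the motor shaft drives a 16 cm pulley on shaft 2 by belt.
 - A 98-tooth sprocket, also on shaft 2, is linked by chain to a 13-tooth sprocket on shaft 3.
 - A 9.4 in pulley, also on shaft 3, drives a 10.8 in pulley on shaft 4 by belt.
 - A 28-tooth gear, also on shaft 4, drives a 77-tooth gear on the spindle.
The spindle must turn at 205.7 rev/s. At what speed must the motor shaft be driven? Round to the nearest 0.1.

43.1 rev/s

Overall ratio R = 0.5 × 0.13265 × 1.1489 × 2.75 = 0.20956.
Required input speed = output speed × R = 205.7 × 0.20956 = 43.107 rev/s.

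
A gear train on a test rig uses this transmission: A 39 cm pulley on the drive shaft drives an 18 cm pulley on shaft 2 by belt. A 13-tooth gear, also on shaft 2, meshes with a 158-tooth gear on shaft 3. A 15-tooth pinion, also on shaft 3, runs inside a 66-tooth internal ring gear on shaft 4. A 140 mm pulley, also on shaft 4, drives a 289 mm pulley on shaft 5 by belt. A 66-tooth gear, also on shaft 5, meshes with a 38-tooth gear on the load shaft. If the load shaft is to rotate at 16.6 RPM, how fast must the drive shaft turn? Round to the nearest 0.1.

Overall ratio R = 0.46154 × 12.154 × 4.4 × 2.0643 × 0.57576 = 29.335.
Required input speed = output speed × R = 16.6 × 29.335 = 486.96 RPM.

487.0 RPM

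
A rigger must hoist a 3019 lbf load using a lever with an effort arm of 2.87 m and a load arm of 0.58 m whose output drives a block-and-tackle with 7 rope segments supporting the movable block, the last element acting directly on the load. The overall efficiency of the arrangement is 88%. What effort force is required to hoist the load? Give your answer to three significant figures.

Lever MA = effort arm / load arm = 2.87/0.58 = 4.9483.
Block-and-tackle MA = number of supporting rope parts = 7.
Combined ideal MA = 4.9483 × 7 = 34.638.
Actual MA = 34.638 × 0.88 = 30.481.
Effort = load / actual MA = 3019 / 30.481 = 99.044 lbf.

99.0 lbf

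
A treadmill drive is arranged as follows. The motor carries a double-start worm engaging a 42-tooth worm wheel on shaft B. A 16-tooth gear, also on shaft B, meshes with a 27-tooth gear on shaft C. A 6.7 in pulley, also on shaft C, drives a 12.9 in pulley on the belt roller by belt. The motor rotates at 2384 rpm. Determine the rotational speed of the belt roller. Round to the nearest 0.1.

worm 42/2 = 21 → 2384/21 = 113.52 rpm
gear mesh 27/16 = 1.6875 → 113.52/1.6875 = 67.273 rpm
belt 12.9/6.7 = 1.9254 → 67.273/1.9254 = 34.94 rpm

34.9 rpm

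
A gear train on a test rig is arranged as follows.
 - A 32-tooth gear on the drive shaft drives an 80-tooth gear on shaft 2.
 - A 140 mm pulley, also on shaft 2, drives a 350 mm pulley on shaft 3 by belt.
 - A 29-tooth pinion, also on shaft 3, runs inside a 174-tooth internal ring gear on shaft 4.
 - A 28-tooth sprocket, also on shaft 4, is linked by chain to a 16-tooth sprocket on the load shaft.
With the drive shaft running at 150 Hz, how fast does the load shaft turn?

Gear mesh: ratio = 80/32 = 2.5, so shaft 2 turns at 150 / 2.5 = 60 Hz.
Belt: ratio = 350/140 = 2.5, so shaft 3 turns at 60 / 2.5 = 24 Hz.
Internal gear: ratio = 174/29 = 6, so shaft 4 turns at 24 / 6 = 4 Hz.
Chain: ratio = 16/28 = 0.57143, so the load shaft turns at 4 / 0.57143 = 7 Hz.

7 Hz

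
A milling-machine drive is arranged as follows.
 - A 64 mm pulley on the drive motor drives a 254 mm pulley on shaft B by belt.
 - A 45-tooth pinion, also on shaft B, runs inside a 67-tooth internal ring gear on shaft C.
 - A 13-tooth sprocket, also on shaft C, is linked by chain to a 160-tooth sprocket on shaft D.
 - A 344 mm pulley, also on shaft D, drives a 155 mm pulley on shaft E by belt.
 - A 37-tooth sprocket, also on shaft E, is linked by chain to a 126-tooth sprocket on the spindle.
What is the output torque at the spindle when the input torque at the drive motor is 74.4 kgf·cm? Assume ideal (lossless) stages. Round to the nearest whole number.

8302 kgf·cm

belt 254/64 = 3.9688 → τ = 74.4·3.9688 = 295.28 kgf·cm
internal gear 67/45 = 1.4889 → τ = 295.28·1.4889 = 439.63 kgf·cm
chain 160/13 = 12.308 → τ = 439.63·12.308 = 5410.9 kgf·cm
belt 155/344 = 0.45058 → τ = 5410.9·0.45058 = 2438 kgf·cm
chain 126/37 = 3.4054 → τ = 2438·3.4054 = 8302.5 kgf·cm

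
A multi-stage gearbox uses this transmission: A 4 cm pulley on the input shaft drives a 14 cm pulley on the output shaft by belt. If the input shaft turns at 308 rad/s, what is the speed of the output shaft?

the input shaft → the output shaft (belt, 14/4): 308 ÷ 3.5 = 88 rad/s

88 rad/s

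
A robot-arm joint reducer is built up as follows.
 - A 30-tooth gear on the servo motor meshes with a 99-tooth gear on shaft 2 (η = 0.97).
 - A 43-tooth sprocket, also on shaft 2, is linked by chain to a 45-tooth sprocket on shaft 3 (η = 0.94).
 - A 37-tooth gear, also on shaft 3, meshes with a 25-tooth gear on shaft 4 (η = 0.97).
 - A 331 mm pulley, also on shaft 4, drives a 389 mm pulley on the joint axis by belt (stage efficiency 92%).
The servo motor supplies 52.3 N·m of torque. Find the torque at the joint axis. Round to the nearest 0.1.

gear mesh 99/30 = 3.3 → τ = 52.3·3.3·0.97 = 167.41 N·m
chain 45/43 = 1.0465 → τ = 167.41·1.0465·0.94 = 164.69 N·m
gear mesh 25/37 = 0.67568 → τ = 164.69·0.67568·0.97 = 107.94 N·m
belt 389/331 = 1.1752 → τ = 107.94·1.1752·0.92 = 116.7 N·m

116.7 N·m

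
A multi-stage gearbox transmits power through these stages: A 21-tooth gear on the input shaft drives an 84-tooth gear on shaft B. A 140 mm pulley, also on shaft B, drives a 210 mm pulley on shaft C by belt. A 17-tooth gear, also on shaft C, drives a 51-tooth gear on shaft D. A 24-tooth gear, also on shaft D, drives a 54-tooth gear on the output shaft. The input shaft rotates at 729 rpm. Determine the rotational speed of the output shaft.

18 rpm

the input shaft → shaft B (gear mesh, 84/21): 729 ÷ 4 = 182.25 rpm
shaft B → shaft C (belt, 210/140): 182.25 ÷ 1.5 = 121.5 rpm
shaft C → shaft D (gear mesh, 51/17): 121.5 ÷ 3 = 40.5 rpm
shaft D → the output shaft (gear mesh, 54/24): 40.5 ÷ 2.25 = 18 rpm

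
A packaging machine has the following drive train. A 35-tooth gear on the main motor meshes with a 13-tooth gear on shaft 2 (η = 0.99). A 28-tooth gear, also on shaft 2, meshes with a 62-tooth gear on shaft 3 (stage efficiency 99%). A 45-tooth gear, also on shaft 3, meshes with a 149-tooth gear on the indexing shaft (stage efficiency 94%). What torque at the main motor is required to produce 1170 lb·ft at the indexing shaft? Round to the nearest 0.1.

466.3 lb·ft

Overall ratio R = 0.37143 × 2.2143 × 3.3111 = 2.7232; overall efficiency η = 0.99 × 0.99 × 0.94 = 0.9213.
Input torque = output torque / (R × η) = 1170 / (2.7232 × 0.9213) = 466.34 lb·ft.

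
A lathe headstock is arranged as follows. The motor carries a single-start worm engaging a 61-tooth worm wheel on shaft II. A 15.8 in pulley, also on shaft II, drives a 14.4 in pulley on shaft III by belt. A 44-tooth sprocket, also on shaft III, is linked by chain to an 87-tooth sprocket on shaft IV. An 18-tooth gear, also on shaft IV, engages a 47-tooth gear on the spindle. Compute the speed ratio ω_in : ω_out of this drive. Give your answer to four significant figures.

287.0

Each stage contributes driven/driver: worm 61/1 = 61, belt 14.4/15.8 = 0.91139, chain 87/44 = 1.9773, gear mesh 47/18 = 2.6111.
Overall: 61 × 0.91139 × 1.9773 × 2.6111 = 287.03.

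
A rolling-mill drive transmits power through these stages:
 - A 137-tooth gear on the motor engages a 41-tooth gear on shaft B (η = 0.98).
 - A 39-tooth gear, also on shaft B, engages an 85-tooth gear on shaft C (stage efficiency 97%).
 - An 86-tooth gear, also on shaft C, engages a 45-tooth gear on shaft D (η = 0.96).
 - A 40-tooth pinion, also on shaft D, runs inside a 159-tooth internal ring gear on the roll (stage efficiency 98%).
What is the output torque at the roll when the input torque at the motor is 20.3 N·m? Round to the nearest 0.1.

After the gear mesh (41/137): 20.3 × 0.29927 × 0.98 = 5.9537 N·m
After the gear mesh (85/39): 5.9537 × 2.1795 × 0.97 = 12.587 N·m
After the gear mesh (45/86): 12.587 × 0.52326 × 0.96 = 6.3226 N·m
After the internal gear (159/40): 6.3226 × 3.975 × 0.98 = 24.63 N·m

24.6 N·m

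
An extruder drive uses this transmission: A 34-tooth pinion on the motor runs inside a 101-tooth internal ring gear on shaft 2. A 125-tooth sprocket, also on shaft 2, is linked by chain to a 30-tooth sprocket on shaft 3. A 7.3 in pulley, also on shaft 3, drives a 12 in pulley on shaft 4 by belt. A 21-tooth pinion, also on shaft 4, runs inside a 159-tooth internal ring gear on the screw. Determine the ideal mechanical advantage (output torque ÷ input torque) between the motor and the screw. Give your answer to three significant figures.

Each stage contributes driven/driver: internal gear 101/34 = 2.9706, chain 30/125 = 0.24, belt 12/7.3 = 1.6438, internal gear 159/21 = 7.5714.
Overall: 2.9706 × 0.24 × 1.6438 × 7.5714 = 8.8734.

8.87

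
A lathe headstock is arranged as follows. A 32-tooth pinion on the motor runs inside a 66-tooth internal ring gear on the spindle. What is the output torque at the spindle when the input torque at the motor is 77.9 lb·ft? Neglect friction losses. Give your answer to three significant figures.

161 lb·ft

After the internal gear (66/32): 77.9 × 2.0625 = 160.67 lb·ft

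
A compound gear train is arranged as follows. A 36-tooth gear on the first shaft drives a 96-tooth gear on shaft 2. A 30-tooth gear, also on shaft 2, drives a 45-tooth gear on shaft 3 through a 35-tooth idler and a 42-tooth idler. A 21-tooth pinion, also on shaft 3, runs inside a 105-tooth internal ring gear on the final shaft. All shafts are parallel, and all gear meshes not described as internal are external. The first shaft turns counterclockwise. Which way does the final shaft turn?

the first shaft → shaft 2: external mesh, 1 reversal → CW.
shaft 2 → shaft 3: driver → idler → idler → driven is 3 external meshes, 3 reversals → CCW.
shaft 3 → the final shaft: internal mesh, same direction → CCW.
4 reversals in total — an even number — so the final shaft turns the same way as the first shaft.

counterclockwise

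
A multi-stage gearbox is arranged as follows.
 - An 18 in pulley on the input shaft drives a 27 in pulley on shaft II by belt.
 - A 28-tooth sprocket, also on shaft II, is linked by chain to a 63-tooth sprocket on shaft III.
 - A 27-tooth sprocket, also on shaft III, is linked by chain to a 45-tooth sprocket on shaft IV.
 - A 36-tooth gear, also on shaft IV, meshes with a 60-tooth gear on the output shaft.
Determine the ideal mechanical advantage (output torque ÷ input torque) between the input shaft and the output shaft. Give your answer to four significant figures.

Each stage contributes driven/driver: belt 27/18 = 1.5, chain 63/28 = 2.25, chain 45/27 = 1.6667, gear mesh 60/36 = 1.6667.
Overall: 1.5 × 2.25 × 1.6667 × 1.6667 = 9.375.

9.375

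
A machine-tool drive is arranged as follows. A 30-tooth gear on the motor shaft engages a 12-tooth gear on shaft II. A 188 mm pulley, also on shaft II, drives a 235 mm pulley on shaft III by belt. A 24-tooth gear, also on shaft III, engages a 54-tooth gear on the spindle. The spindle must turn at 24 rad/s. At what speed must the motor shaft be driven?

Overall ratio R = 0.4 × 1.25 × 2.25 = 1.125.
Required input speed = output speed × R = 24 × 1.125 = 27 rad/s.

27 rad/s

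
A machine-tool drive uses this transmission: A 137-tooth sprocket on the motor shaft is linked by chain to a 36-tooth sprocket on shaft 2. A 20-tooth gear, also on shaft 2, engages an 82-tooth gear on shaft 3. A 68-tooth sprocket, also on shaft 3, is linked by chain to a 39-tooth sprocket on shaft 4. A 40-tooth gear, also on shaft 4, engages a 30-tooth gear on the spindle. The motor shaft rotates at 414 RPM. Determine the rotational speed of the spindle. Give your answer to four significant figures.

893.3 RPM

chain 36/137 = 0.26277 → 414/0.26277 = 1575.5 RPM
gear mesh 82/20 = 4.1 → 1575.5/4.1 = 384.27 RPM
chain 39/68 = 0.57353 → 384.27/0.57353 = 670.01 RPM
gear mesh 30/40 = 0.75 → 670.01/0.75 = 893.34 RPM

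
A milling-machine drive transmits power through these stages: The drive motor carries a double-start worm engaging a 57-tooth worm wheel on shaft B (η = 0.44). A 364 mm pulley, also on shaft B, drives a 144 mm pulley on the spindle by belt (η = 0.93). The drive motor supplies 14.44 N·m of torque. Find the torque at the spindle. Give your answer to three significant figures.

66.6 N·m

worm 57/2 = 28.5 → τ = 14.44·28.5·0.44 = 181.08 N·m
belt 144/364 = 0.3956 → τ = 181.08·0.3956·0.93 = 66.621 N·m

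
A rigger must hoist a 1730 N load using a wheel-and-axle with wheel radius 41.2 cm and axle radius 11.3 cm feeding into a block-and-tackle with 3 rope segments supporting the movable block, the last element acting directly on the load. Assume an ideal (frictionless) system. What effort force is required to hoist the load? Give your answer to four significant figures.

Wheel-and-axle MA = R/r = 41.2/11.3 = 3.646.
Block-and-tackle MA = number of supporting rope parts = 3.
Combined ideal MA = 3.646 × 3 = 10.938.
Effort = load / MA = 1730 / 10.938 = 158.16 N.

158.2 N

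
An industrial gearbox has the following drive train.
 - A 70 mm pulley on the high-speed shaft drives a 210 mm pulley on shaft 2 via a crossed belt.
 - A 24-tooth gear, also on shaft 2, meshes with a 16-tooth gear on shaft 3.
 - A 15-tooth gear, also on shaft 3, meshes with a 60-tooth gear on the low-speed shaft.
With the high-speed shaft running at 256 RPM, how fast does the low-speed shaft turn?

the high-speed shaft → shaft 2 (belt, 210/70): 256 ÷ 3 = 85.333 RPM
shaft 2 → shaft 3 (gear mesh, 16/24): 85.333 ÷ 0.66667 = 128 RPM
shaft 3 → the low-speed shaft (gear mesh, 60/15): 128 ÷ 4 = 32 RPM

32 RPM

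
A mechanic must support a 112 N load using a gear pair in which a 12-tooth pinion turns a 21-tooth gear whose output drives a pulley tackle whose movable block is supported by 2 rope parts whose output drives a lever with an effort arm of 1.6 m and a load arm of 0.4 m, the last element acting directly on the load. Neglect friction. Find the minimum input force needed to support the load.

8 N

Gear pair MA = 21/12 = 1.75.
Block-and-tackle MA = number of supporting rope parts = 2.
Lever MA = effort arm / load arm = 1.6/0.4 = 4.
Combined ideal MA = 1.75 × 2 × 4 = 14.
Effort = load / MA = 112 / 14 = 8 N.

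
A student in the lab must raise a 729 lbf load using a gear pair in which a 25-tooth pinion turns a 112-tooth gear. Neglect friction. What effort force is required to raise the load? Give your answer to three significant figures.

Gear pair MA = 112/25 = 4.48.
Effort = load / MA = 729 / 4.48 = 162.72 lbf.

163 lbf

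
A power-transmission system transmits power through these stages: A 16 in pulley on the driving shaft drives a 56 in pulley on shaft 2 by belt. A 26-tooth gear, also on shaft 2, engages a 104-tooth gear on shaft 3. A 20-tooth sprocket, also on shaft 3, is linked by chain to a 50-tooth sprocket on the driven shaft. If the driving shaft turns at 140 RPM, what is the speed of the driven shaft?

Belt: ratio = 56/16 = 3.5, so shaft 2 turns at 140 / 3.5 = 40 RPM.
Gear mesh: ratio = 104/26 = 4, so shaft 3 turns at 40 / 4 = 10 RPM.
Chain: ratio = 50/20 = 2.5, so the driven shaft turns at 10 / 2.5 = 4 RPM.

4 RPM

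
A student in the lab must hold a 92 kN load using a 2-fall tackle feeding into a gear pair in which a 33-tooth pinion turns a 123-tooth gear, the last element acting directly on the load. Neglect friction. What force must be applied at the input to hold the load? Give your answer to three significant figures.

Block-and-tackle MA = number of supporting rope parts = 2.
Gear pair MA = 123/33 = 3.7273.
Combined ideal MA = 2 × 3.7273 = 7.4545.
Effort = load / MA = 92 / 7.4545 = 12.341 kN.

12.3 kN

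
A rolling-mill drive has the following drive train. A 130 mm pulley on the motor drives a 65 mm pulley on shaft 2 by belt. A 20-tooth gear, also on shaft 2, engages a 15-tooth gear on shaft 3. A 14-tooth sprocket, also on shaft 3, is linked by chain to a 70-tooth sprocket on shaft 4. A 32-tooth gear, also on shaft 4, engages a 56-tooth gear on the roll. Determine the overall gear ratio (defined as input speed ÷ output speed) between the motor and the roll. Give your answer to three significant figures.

3.28

Each stage contributes driven/driver: belt 65/130 = 0.5, gear mesh 15/20 = 0.75, chain 70/14 = 5, gear mesh 56/32 = 1.75.
Overall: 0.5 × 0.75 × 5 × 1.75 = 3.2812.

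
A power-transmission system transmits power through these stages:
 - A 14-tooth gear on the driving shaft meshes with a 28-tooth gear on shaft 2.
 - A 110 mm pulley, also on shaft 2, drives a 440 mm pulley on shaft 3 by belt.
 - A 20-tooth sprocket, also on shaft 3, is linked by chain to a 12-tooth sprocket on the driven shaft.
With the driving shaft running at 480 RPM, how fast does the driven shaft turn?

100 RPM

Gear mesh: ratio = 28/14 = 2, so shaft 2 turns at 480 / 2 = 240 RPM.
Belt: ratio = 440/110 = 4, so shaft 3 turns at 240 / 4 = 60 RPM.
Chain: ratio = 12/20 = 0.6, so the driven shaft turns at 60 / 0.6 = 100 RPM.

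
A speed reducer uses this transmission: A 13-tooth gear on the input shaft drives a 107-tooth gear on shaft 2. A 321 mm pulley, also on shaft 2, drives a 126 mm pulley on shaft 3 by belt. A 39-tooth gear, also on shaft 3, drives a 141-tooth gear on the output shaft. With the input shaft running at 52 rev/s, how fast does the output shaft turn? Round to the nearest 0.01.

Gear mesh: ratio = 107/13 = 8.2308, so shaft 2 turns at 52 / 8.2308 = 6.3178 rev/s.
Belt: ratio = 126/321 = 0.39252, so shaft 3 turns at 6.3178 / 0.39252 = 16.095 rev/s.
Gear mesh: ratio = 141/39 = 3.6154, so the output shaft turns at 16.095 / 3.6154 = 4.4519 rev/s.

4.45 rev/s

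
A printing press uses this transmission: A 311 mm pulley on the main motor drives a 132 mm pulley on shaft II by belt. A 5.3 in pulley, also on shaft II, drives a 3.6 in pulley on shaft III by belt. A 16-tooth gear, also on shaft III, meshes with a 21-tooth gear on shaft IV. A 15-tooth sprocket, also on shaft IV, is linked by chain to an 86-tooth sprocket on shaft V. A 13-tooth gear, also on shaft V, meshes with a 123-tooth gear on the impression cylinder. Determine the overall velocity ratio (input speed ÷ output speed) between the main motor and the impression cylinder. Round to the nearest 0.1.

Each stage contributes driven/driver: belt 132/311 = 0.42444, belt 3.6/5.3 = 0.67925, gear mesh 21/16 = 1.3125, chain 86/15 = 5.7333, gear mesh 123/13 = 9.4615.
Overall: 0.42444 × 0.67925 × 1.3125 × 5.7333 × 9.4615 = 20.526.

20.5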